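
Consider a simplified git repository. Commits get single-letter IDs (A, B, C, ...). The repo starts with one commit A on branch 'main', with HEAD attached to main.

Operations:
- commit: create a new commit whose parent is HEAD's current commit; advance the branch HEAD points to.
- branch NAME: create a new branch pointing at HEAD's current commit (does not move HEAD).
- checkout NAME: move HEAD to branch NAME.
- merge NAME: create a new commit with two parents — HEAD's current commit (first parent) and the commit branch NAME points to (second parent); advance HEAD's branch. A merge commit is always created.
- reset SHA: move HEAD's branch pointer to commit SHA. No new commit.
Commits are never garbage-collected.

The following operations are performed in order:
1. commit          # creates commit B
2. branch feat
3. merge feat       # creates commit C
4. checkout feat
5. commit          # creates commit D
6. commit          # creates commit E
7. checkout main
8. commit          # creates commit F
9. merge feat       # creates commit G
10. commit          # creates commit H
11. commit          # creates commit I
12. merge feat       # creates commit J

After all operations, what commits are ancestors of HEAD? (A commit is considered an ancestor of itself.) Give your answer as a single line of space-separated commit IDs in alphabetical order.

After op 1 (commit): HEAD=main@B [main=B]
After op 2 (branch): HEAD=main@B [feat=B main=B]
After op 3 (merge): HEAD=main@C [feat=B main=C]
After op 4 (checkout): HEAD=feat@B [feat=B main=C]
After op 5 (commit): HEAD=feat@D [feat=D main=C]
After op 6 (commit): HEAD=feat@E [feat=E main=C]
After op 7 (checkout): HEAD=main@C [feat=E main=C]
After op 8 (commit): HEAD=main@F [feat=E main=F]
After op 9 (merge): HEAD=main@G [feat=E main=G]
After op 10 (commit): HEAD=main@H [feat=E main=H]
After op 11 (commit): HEAD=main@I [feat=E main=I]
After op 12 (merge): HEAD=main@J [feat=E main=J]

Answer: A B C D E F G H I J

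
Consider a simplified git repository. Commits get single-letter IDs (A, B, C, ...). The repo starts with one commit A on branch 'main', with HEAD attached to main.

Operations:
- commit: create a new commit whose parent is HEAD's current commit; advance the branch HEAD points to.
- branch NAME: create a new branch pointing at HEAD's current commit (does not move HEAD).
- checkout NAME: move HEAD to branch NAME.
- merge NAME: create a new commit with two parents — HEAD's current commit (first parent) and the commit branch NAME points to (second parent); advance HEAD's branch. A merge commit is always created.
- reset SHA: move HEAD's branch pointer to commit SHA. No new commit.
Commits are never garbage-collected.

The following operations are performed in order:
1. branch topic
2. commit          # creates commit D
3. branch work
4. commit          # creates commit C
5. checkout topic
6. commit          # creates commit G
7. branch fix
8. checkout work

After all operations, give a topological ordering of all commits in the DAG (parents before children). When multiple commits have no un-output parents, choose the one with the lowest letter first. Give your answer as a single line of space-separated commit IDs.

Answer: A D C G

Derivation:
After op 1 (branch): HEAD=main@A [main=A topic=A]
After op 2 (commit): HEAD=main@D [main=D topic=A]
After op 3 (branch): HEAD=main@D [main=D topic=A work=D]
After op 4 (commit): HEAD=main@C [main=C topic=A work=D]
After op 5 (checkout): HEAD=topic@A [main=C topic=A work=D]
After op 6 (commit): HEAD=topic@G [main=C topic=G work=D]
After op 7 (branch): HEAD=topic@G [fix=G main=C topic=G work=D]
After op 8 (checkout): HEAD=work@D [fix=G main=C topic=G work=D]
commit A: parents=[]
commit C: parents=['D']
commit D: parents=['A']
commit G: parents=['A']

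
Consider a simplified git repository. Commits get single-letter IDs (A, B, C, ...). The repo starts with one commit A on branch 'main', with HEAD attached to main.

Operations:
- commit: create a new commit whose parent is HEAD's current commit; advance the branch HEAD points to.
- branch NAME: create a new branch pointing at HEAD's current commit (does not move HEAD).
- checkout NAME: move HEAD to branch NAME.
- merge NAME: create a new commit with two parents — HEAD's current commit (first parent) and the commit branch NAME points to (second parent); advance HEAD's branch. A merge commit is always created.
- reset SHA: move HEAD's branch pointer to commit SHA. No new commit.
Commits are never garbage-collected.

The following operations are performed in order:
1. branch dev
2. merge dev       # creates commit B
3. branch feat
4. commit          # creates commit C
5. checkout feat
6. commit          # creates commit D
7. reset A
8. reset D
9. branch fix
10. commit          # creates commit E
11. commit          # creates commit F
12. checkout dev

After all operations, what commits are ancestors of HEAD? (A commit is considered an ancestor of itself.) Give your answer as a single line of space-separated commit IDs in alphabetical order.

After op 1 (branch): HEAD=main@A [dev=A main=A]
After op 2 (merge): HEAD=main@B [dev=A main=B]
After op 3 (branch): HEAD=main@B [dev=A feat=B main=B]
After op 4 (commit): HEAD=main@C [dev=A feat=B main=C]
After op 5 (checkout): HEAD=feat@B [dev=A feat=B main=C]
After op 6 (commit): HEAD=feat@D [dev=A feat=D main=C]
After op 7 (reset): HEAD=feat@A [dev=A feat=A main=C]
After op 8 (reset): HEAD=feat@D [dev=A feat=D main=C]
After op 9 (branch): HEAD=feat@D [dev=A feat=D fix=D main=C]
After op 10 (commit): HEAD=feat@E [dev=A feat=E fix=D main=C]
After op 11 (commit): HEAD=feat@F [dev=A feat=F fix=D main=C]
After op 12 (checkout): HEAD=dev@A [dev=A feat=F fix=D main=C]

Answer: A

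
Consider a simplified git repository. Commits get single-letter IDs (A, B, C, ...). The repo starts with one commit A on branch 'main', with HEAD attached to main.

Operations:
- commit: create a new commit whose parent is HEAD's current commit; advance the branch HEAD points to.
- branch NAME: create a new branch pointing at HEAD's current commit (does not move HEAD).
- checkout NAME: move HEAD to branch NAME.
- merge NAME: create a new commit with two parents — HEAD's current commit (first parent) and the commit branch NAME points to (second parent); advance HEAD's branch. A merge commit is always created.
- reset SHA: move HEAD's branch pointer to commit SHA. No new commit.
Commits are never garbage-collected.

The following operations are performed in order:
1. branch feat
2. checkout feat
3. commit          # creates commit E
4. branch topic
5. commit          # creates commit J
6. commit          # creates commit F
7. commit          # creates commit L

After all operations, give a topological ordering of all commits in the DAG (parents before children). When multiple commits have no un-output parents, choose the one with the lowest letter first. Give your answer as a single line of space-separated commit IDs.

After op 1 (branch): HEAD=main@A [feat=A main=A]
After op 2 (checkout): HEAD=feat@A [feat=A main=A]
After op 3 (commit): HEAD=feat@E [feat=E main=A]
After op 4 (branch): HEAD=feat@E [feat=E main=A topic=E]
After op 5 (commit): HEAD=feat@J [feat=J main=A topic=E]
After op 6 (commit): HEAD=feat@F [feat=F main=A topic=E]
After op 7 (commit): HEAD=feat@L [feat=L main=A topic=E]
commit A: parents=[]
commit E: parents=['A']
commit F: parents=['J']
commit J: parents=['E']
commit L: parents=['F']

Answer: A E J F L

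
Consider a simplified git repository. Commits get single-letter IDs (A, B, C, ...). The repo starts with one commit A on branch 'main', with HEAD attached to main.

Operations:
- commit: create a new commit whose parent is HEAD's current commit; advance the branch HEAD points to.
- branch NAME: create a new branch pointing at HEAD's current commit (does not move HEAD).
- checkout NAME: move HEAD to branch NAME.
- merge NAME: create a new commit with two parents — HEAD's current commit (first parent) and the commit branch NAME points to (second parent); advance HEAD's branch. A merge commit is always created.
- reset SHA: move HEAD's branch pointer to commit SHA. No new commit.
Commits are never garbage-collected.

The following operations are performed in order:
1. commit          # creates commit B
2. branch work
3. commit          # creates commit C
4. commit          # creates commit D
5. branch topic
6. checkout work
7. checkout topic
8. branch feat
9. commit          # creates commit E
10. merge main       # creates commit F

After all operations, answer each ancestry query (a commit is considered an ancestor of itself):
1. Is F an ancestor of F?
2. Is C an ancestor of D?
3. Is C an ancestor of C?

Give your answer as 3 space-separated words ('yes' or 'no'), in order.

After op 1 (commit): HEAD=main@B [main=B]
After op 2 (branch): HEAD=main@B [main=B work=B]
After op 3 (commit): HEAD=main@C [main=C work=B]
After op 4 (commit): HEAD=main@D [main=D work=B]
After op 5 (branch): HEAD=main@D [main=D topic=D work=B]
After op 6 (checkout): HEAD=work@B [main=D topic=D work=B]
After op 7 (checkout): HEAD=topic@D [main=D topic=D work=B]
After op 8 (branch): HEAD=topic@D [feat=D main=D topic=D work=B]
After op 9 (commit): HEAD=topic@E [feat=D main=D topic=E work=B]
After op 10 (merge): HEAD=topic@F [feat=D main=D topic=F work=B]
ancestors(F) = {A,B,C,D,E,F}; F in? yes
ancestors(D) = {A,B,C,D}; C in? yes
ancestors(C) = {A,B,C}; C in? yes

Answer: yes yes yes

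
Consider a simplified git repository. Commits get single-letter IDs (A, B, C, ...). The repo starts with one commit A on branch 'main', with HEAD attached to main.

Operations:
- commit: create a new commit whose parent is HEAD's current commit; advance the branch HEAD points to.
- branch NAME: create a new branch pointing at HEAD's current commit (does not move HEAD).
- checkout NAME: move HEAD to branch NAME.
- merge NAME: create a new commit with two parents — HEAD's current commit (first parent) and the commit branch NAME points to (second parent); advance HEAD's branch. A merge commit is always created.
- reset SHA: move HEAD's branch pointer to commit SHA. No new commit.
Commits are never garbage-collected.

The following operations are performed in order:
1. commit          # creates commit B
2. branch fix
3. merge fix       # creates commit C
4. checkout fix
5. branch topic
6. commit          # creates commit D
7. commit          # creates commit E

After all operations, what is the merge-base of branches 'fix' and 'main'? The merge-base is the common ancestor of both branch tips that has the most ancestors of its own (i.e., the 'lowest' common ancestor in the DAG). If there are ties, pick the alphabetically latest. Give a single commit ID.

Answer: B

Derivation:
After op 1 (commit): HEAD=main@B [main=B]
After op 2 (branch): HEAD=main@B [fix=B main=B]
After op 3 (merge): HEAD=main@C [fix=B main=C]
After op 4 (checkout): HEAD=fix@B [fix=B main=C]
After op 5 (branch): HEAD=fix@B [fix=B main=C topic=B]
After op 6 (commit): HEAD=fix@D [fix=D main=C topic=B]
After op 7 (commit): HEAD=fix@E [fix=E main=C topic=B]
ancestors(fix=E): ['A', 'B', 'D', 'E']
ancestors(main=C): ['A', 'B', 'C']
common: ['A', 'B']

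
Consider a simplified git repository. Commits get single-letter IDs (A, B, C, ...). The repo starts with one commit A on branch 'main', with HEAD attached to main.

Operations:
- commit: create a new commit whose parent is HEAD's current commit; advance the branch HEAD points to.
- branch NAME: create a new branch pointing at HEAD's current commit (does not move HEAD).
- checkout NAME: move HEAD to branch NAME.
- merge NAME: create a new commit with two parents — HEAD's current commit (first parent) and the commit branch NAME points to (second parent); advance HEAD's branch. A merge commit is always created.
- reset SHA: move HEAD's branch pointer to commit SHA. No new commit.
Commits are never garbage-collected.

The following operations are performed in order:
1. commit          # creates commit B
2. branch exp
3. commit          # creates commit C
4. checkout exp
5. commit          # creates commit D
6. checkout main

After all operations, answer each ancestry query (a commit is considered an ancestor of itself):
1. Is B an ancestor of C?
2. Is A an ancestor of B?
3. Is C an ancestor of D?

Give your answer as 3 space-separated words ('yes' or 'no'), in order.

After op 1 (commit): HEAD=main@B [main=B]
After op 2 (branch): HEAD=main@B [exp=B main=B]
After op 3 (commit): HEAD=main@C [exp=B main=C]
After op 4 (checkout): HEAD=exp@B [exp=B main=C]
After op 5 (commit): HEAD=exp@D [exp=D main=C]
After op 6 (checkout): HEAD=main@C [exp=D main=C]
ancestors(C) = {A,B,C}; B in? yes
ancestors(B) = {A,B}; A in? yes
ancestors(D) = {A,B,D}; C in? no

Answer: yes yes no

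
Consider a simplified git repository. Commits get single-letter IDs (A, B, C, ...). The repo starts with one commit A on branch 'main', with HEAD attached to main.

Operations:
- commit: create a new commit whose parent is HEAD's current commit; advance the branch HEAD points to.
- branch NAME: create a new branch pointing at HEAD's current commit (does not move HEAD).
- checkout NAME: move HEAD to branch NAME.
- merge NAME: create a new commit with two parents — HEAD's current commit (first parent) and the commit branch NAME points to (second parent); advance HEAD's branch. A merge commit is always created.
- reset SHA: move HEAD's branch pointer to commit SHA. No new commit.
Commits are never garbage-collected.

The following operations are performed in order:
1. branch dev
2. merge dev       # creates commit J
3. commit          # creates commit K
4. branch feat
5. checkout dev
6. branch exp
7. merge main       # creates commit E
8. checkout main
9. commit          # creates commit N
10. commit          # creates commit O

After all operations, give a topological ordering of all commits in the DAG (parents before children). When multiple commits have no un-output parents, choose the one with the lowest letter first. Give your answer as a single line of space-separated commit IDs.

After op 1 (branch): HEAD=main@A [dev=A main=A]
After op 2 (merge): HEAD=main@J [dev=A main=J]
After op 3 (commit): HEAD=main@K [dev=A main=K]
After op 4 (branch): HEAD=main@K [dev=A feat=K main=K]
After op 5 (checkout): HEAD=dev@A [dev=A feat=K main=K]
After op 6 (branch): HEAD=dev@A [dev=A exp=A feat=K main=K]
After op 7 (merge): HEAD=dev@E [dev=E exp=A feat=K main=K]
After op 8 (checkout): HEAD=main@K [dev=E exp=A feat=K main=K]
After op 9 (commit): HEAD=main@N [dev=E exp=A feat=K main=N]
After op 10 (commit): HEAD=main@O [dev=E exp=A feat=K main=O]
commit A: parents=[]
commit E: parents=['A', 'K']
commit J: parents=['A', 'A']
commit K: parents=['J']
commit N: parents=['K']
commit O: parents=['N']

Answer: A J K E N O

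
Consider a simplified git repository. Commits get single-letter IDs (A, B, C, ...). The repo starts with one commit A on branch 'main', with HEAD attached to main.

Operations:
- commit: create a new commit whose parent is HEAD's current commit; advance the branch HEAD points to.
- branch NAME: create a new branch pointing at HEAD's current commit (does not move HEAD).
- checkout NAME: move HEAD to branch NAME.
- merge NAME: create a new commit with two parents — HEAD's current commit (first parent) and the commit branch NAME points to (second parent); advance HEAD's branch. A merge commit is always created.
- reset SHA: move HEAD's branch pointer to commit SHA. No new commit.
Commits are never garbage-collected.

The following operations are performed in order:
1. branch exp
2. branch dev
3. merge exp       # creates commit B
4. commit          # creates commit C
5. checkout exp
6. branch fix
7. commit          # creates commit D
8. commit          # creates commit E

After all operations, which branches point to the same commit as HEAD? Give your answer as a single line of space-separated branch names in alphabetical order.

Answer: exp

Derivation:
After op 1 (branch): HEAD=main@A [exp=A main=A]
After op 2 (branch): HEAD=main@A [dev=A exp=A main=A]
After op 3 (merge): HEAD=main@B [dev=A exp=A main=B]
After op 4 (commit): HEAD=main@C [dev=A exp=A main=C]
After op 5 (checkout): HEAD=exp@A [dev=A exp=A main=C]
After op 6 (branch): HEAD=exp@A [dev=A exp=A fix=A main=C]
After op 7 (commit): HEAD=exp@D [dev=A exp=D fix=A main=C]
After op 8 (commit): HEAD=exp@E [dev=A exp=E fix=A main=C]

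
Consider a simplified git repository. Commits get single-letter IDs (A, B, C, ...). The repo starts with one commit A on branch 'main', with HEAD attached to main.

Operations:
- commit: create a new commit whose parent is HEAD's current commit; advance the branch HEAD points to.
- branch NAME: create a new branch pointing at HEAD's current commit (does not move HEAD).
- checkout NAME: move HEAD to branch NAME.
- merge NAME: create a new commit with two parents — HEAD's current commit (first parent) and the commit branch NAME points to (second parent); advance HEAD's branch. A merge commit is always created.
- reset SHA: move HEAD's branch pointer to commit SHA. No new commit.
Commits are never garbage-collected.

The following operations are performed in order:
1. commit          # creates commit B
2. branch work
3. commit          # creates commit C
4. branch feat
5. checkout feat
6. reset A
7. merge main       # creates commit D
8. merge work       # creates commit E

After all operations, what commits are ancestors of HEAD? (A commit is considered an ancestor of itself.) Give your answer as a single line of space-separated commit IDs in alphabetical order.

Answer: A B C D E

Derivation:
After op 1 (commit): HEAD=main@B [main=B]
After op 2 (branch): HEAD=main@B [main=B work=B]
After op 3 (commit): HEAD=main@C [main=C work=B]
After op 4 (branch): HEAD=main@C [feat=C main=C work=B]
After op 5 (checkout): HEAD=feat@C [feat=C main=C work=B]
After op 6 (reset): HEAD=feat@A [feat=A main=C work=B]
After op 7 (merge): HEAD=feat@D [feat=D main=C work=B]
After op 8 (merge): HEAD=feat@E [feat=E main=C work=B]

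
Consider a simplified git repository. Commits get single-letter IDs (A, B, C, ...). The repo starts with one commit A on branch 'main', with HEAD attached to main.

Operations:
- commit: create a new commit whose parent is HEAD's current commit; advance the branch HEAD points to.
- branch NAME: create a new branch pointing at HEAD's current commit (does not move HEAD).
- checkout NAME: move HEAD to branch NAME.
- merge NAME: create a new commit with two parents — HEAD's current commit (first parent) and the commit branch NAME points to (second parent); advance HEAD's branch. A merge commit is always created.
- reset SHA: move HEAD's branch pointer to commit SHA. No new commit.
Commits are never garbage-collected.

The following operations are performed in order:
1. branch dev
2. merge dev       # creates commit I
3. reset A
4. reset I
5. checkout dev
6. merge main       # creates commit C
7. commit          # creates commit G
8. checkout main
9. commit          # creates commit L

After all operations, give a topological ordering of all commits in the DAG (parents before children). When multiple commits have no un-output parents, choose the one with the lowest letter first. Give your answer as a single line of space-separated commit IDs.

After op 1 (branch): HEAD=main@A [dev=A main=A]
After op 2 (merge): HEAD=main@I [dev=A main=I]
After op 3 (reset): HEAD=main@A [dev=A main=A]
After op 4 (reset): HEAD=main@I [dev=A main=I]
After op 5 (checkout): HEAD=dev@A [dev=A main=I]
After op 6 (merge): HEAD=dev@C [dev=C main=I]
After op 7 (commit): HEAD=dev@G [dev=G main=I]
After op 8 (checkout): HEAD=main@I [dev=G main=I]
After op 9 (commit): HEAD=main@L [dev=G main=L]
commit A: parents=[]
commit C: parents=['A', 'I']
commit G: parents=['C']
commit I: parents=['A', 'A']
commit L: parents=['I']

Answer: A I C G L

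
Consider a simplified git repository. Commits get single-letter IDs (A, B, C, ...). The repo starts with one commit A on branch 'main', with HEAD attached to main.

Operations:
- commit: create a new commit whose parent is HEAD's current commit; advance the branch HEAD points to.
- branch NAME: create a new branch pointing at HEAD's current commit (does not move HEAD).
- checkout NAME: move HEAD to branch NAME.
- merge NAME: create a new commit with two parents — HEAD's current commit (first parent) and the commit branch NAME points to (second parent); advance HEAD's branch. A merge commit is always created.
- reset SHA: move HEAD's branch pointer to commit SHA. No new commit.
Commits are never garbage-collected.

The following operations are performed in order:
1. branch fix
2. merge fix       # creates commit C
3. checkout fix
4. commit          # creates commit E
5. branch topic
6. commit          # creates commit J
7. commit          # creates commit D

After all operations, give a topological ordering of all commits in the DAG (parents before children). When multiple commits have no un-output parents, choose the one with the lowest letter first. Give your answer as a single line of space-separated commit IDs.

Answer: A C E J D

Derivation:
After op 1 (branch): HEAD=main@A [fix=A main=A]
After op 2 (merge): HEAD=main@C [fix=A main=C]
After op 3 (checkout): HEAD=fix@A [fix=A main=C]
After op 4 (commit): HEAD=fix@E [fix=E main=C]
After op 5 (branch): HEAD=fix@E [fix=E main=C topic=E]
After op 6 (commit): HEAD=fix@J [fix=J main=C topic=E]
After op 7 (commit): HEAD=fix@D [fix=D main=C topic=E]
commit A: parents=[]
commit C: parents=['A', 'A']
commit D: parents=['J']
commit E: parents=['A']
commit J: parents=['E']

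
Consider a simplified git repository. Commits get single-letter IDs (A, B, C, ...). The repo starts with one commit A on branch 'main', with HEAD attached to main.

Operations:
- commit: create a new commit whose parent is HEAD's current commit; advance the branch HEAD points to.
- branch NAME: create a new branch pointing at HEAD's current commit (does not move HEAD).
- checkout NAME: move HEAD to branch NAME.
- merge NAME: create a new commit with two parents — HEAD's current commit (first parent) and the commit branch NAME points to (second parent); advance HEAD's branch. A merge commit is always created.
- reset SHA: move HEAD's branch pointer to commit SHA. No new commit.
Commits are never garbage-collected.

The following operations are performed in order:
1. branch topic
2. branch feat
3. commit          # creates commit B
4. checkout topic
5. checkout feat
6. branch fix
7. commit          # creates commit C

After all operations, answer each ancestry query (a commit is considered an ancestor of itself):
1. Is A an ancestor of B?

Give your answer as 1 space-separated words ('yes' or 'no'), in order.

After op 1 (branch): HEAD=main@A [main=A topic=A]
After op 2 (branch): HEAD=main@A [feat=A main=A topic=A]
After op 3 (commit): HEAD=main@B [feat=A main=B topic=A]
After op 4 (checkout): HEAD=topic@A [feat=A main=B topic=A]
After op 5 (checkout): HEAD=feat@A [feat=A main=B topic=A]
After op 6 (branch): HEAD=feat@A [feat=A fix=A main=B topic=A]
After op 7 (commit): HEAD=feat@C [feat=C fix=A main=B topic=A]
ancestors(B) = {A,B}; A in? yes

Answer: yes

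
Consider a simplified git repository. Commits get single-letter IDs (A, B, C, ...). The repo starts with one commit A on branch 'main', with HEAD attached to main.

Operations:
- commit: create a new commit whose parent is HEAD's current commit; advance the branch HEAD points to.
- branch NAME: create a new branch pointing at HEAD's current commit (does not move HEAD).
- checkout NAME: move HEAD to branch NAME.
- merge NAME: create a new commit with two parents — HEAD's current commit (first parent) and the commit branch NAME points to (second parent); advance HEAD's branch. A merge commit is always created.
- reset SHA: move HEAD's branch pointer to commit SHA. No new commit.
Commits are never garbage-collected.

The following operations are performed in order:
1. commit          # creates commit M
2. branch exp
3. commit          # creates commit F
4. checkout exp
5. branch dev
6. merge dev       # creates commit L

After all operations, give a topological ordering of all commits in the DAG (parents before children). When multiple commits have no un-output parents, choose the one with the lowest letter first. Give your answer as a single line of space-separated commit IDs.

Answer: A M F L

Derivation:
After op 1 (commit): HEAD=main@M [main=M]
After op 2 (branch): HEAD=main@M [exp=M main=M]
After op 3 (commit): HEAD=main@F [exp=M main=F]
After op 4 (checkout): HEAD=exp@M [exp=M main=F]
After op 5 (branch): HEAD=exp@M [dev=M exp=M main=F]
After op 6 (merge): HEAD=exp@L [dev=M exp=L main=F]
commit A: parents=[]
commit F: parents=['M']
commit L: parents=['M', 'M']
commit M: parents=['A']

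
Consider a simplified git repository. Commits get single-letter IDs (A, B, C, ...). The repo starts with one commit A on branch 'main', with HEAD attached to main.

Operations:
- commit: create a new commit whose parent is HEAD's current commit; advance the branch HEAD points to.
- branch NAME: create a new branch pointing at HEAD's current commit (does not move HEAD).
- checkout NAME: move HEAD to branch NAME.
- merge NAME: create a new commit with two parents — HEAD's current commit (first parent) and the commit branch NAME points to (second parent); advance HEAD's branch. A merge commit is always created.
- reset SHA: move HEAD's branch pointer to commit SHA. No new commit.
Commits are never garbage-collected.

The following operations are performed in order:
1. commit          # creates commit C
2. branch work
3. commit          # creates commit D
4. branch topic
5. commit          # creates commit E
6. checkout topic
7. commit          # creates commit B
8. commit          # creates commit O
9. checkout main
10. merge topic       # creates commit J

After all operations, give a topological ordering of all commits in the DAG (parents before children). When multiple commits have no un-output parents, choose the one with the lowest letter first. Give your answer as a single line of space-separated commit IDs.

Answer: A C D B E O J

Derivation:
After op 1 (commit): HEAD=main@C [main=C]
After op 2 (branch): HEAD=main@C [main=C work=C]
After op 3 (commit): HEAD=main@D [main=D work=C]
After op 4 (branch): HEAD=main@D [main=D topic=D work=C]
After op 5 (commit): HEAD=main@E [main=E topic=D work=C]
After op 6 (checkout): HEAD=topic@D [main=E topic=D work=C]
After op 7 (commit): HEAD=topic@B [main=E topic=B work=C]
After op 8 (commit): HEAD=topic@O [main=E topic=O work=C]
After op 9 (checkout): HEAD=main@E [main=E topic=O work=C]
After op 10 (merge): HEAD=main@J [main=J topic=O work=C]
commit A: parents=[]
commit B: parents=['D']
commit C: parents=['A']
commit D: parents=['C']
commit E: parents=['D']
commit J: parents=['E', 'O']
commit O: parents=['B']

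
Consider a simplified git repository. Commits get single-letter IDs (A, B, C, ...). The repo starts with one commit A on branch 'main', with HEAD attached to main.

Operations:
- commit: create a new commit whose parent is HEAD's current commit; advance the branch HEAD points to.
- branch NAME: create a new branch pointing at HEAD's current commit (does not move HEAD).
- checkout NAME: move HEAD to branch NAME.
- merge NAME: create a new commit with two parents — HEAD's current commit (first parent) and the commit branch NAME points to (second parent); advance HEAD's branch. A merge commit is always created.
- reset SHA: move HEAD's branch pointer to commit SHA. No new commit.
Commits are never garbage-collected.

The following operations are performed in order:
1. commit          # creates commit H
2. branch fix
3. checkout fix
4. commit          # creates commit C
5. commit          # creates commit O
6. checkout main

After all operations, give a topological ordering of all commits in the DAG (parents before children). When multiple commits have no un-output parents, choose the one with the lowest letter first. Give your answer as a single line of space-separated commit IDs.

Answer: A H C O

Derivation:
After op 1 (commit): HEAD=main@H [main=H]
After op 2 (branch): HEAD=main@H [fix=H main=H]
After op 3 (checkout): HEAD=fix@H [fix=H main=H]
After op 4 (commit): HEAD=fix@C [fix=C main=H]
After op 5 (commit): HEAD=fix@O [fix=O main=H]
After op 6 (checkout): HEAD=main@H [fix=O main=H]
commit A: parents=[]
commit C: parents=['H']
commit H: parents=['A']
commit O: parents=['C']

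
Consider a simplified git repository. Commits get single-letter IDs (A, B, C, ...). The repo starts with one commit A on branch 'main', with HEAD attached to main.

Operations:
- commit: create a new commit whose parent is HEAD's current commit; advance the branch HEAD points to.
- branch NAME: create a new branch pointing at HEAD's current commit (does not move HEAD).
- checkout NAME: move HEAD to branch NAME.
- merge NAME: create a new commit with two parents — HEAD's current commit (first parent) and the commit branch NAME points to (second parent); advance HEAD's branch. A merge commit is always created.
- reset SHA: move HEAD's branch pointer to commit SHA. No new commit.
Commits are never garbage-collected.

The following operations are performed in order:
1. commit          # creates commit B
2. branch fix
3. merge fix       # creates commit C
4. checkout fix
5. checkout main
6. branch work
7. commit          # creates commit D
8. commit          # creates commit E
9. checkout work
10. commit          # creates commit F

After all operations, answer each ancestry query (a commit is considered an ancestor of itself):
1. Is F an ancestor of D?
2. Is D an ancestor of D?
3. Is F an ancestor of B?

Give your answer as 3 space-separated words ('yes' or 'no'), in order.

Answer: no yes no

Derivation:
After op 1 (commit): HEAD=main@B [main=B]
After op 2 (branch): HEAD=main@B [fix=B main=B]
After op 3 (merge): HEAD=main@C [fix=B main=C]
After op 4 (checkout): HEAD=fix@B [fix=B main=C]
After op 5 (checkout): HEAD=main@C [fix=B main=C]
After op 6 (branch): HEAD=main@C [fix=B main=C work=C]
After op 7 (commit): HEAD=main@D [fix=B main=D work=C]
After op 8 (commit): HEAD=main@E [fix=B main=E work=C]
After op 9 (checkout): HEAD=work@C [fix=B main=E work=C]
After op 10 (commit): HEAD=work@F [fix=B main=E work=F]
ancestors(D) = {A,B,C,D}; F in? no
ancestors(D) = {A,B,C,D}; D in? yes
ancestors(B) = {A,B}; F in? no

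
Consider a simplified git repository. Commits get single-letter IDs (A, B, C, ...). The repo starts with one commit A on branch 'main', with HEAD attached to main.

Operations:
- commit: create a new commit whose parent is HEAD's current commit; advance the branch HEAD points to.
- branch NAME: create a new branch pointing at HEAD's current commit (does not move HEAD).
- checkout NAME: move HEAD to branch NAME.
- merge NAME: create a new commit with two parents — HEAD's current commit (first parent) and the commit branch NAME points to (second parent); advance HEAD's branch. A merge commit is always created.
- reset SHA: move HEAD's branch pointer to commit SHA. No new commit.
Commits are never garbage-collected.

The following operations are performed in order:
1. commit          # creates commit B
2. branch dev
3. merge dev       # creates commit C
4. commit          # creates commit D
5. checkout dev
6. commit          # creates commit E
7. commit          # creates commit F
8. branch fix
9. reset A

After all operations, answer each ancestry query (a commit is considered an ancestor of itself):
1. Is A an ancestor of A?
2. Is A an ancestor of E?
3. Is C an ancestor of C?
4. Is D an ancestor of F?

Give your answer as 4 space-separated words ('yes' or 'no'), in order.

After op 1 (commit): HEAD=main@B [main=B]
After op 2 (branch): HEAD=main@B [dev=B main=B]
After op 3 (merge): HEAD=main@C [dev=B main=C]
After op 4 (commit): HEAD=main@D [dev=B main=D]
After op 5 (checkout): HEAD=dev@B [dev=B main=D]
After op 6 (commit): HEAD=dev@E [dev=E main=D]
After op 7 (commit): HEAD=dev@F [dev=F main=D]
After op 8 (branch): HEAD=dev@F [dev=F fix=F main=D]
After op 9 (reset): HEAD=dev@A [dev=A fix=F main=D]
ancestors(A) = {A}; A in? yes
ancestors(E) = {A,B,E}; A in? yes
ancestors(C) = {A,B,C}; C in? yes
ancestors(F) = {A,B,E,F}; D in? no

Answer: yes yes yes no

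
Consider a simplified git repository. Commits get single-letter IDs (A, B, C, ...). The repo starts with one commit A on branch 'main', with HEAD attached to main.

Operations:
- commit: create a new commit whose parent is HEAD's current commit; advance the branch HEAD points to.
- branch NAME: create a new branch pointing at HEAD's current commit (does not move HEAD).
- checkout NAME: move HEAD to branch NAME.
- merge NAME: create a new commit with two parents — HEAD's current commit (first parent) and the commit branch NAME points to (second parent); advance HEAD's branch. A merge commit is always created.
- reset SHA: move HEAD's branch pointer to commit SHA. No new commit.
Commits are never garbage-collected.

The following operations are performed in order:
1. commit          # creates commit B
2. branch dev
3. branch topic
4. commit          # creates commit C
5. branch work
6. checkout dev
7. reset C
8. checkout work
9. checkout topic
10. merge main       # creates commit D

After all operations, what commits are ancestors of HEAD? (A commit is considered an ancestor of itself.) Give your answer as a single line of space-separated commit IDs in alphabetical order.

Answer: A B C D

Derivation:
After op 1 (commit): HEAD=main@B [main=B]
After op 2 (branch): HEAD=main@B [dev=B main=B]
After op 3 (branch): HEAD=main@B [dev=B main=B topic=B]
After op 4 (commit): HEAD=main@C [dev=B main=C topic=B]
After op 5 (branch): HEAD=main@C [dev=B main=C topic=B work=C]
After op 6 (checkout): HEAD=dev@B [dev=B main=C topic=B work=C]
After op 7 (reset): HEAD=dev@C [dev=C main=C topic=B work=C]
After op 8 (checkout): HEAD=work@C [dev=C main=C topic=B work=C]
After op 9 (checkout): HEAD=topic@B [dev=C main=C topic=B work=C]
After op 10 (merge): HEAD=topic@D [dev=C main=C topic=D work=C]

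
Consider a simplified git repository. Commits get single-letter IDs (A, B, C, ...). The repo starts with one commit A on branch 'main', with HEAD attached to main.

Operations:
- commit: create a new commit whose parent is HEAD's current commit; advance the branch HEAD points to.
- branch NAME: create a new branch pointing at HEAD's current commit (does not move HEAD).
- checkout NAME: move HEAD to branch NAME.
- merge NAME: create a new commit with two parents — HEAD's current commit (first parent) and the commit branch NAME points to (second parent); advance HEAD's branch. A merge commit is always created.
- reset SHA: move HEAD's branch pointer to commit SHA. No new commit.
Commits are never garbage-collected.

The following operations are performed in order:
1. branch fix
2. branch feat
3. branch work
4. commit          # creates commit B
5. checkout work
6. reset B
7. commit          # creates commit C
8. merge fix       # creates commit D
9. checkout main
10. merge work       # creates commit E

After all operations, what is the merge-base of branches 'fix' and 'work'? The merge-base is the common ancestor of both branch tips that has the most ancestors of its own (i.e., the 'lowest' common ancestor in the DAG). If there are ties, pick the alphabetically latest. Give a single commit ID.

Answer: A

Derivation:
After op 1 (branch): HEAD=main@A [fix=A main=A]
After op 2 (branch): HEAD=main@A [feat=A fix=A main=A]
After op 3 (branch): HEAD=main@A [feat=A fix=A main=A work=A]
After op 4 (commit): HEAD=main@B [feat=A fix=A main=B work=A]
After op 5 (checkout): HEAD=work@A [feat=A fix=A main=B work=A]
After op 6 (reset): HEAD=work@B [feat=A fix=A main=B work=B]
After op 7 (commit): HEAD=work@C [feat=A fix=A main=B work=C]
After op 8 (merge): HEAD=work@D [feat=A fix=A main=B work=D]
After op 9 (checkout): HEAD=main@B [feat=A fix=A main=B work=D]
After op 10 (merge): HEAD=main@E [feat=A fix=A main=E work=D]
ancestors(fix=A): ['A']
ancestors(work=D): ['A', 'B', 'C', 'D']
common: ['A']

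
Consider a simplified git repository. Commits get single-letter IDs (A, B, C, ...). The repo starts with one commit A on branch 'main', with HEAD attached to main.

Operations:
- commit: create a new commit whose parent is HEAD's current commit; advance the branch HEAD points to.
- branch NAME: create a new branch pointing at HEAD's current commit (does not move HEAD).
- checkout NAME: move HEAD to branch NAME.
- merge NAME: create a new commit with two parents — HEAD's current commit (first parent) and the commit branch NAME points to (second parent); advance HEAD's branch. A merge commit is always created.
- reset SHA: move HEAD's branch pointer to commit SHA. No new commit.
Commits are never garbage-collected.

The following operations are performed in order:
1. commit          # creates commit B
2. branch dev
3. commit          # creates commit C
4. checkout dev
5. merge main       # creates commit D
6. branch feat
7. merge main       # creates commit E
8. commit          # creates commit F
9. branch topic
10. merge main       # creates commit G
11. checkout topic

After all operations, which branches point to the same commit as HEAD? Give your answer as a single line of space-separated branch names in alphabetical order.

After op 1 (commit): HEAD=main@B [main=B]
After op 2 (branch): HEAD=main@B [dev=B main=B]
After op 3 (commit): HEAD=main@C [dev=B main=C]
After op 4 (checkout): HEAD=dev@B [dev=B main=C]
After op 5 (merge): HEAD=dev@D [dev=D main=C]
After op 6 (branch): HEAD=dev@D [dev=D feat=D main=C]
After op 7 (merge): HEAD=dev@E [dev=E feat=D main=C]
After op 8 (commit): HEAD=dev@F [dev=F feat=D main=C]
After op 9 (branch): HEAD=dev@F [dev=F feat=D main=C topic=F]
After op 10 (merge): HEAD=dev@G [dev=G feat=D main=C topic=F]
After op 11 (checkout): HEAD=topic@F [dev=G feat=D main=C topic=F]

Answer: topic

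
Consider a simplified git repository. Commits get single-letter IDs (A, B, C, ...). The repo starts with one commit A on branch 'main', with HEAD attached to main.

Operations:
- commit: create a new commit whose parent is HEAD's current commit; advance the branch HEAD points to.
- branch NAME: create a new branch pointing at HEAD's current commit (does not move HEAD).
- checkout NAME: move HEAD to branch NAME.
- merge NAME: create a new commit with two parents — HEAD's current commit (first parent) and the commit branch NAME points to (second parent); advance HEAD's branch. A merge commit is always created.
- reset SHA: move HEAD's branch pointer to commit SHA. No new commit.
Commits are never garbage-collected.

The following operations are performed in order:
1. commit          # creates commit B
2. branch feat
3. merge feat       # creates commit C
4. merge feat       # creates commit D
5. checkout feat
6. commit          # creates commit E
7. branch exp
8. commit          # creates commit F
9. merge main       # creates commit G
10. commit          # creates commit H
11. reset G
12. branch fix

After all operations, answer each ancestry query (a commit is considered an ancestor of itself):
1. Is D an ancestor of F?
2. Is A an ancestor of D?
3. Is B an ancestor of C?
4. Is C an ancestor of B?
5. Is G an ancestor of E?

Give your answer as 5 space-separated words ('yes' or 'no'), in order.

After op 1 (commit): HEAD=main@B [main=B]
After op 2 (branch): HEAD=main@B [feat=B main=B]
After op 3 (merge): HEAD=main@C [feat=B main=C]
After op 4 (merge): HEAD=main@D [feat=B main=D]
After op 5 (checkout): HEAD=feat@B [feat=B main=D]
After op 6 (commit): HEAD=feat@E [feat=E main=D]
After op 7 (branch): HEAD=feat@E [exp=E feat=E main=D]
After op 8 (commit): HEAD=feat@F [exp=E feat=F main=D]
After op 9 (merge): HEAD=feat@G [exp=E feat=G main=D]
After op 10 (commit): HEAD=feat@H [exp=E feat=H main=D]
After op 11 (reset): HEAD=feat@G [exp=E feat=G main=D]
After op 12 (branch): HEAD=feat@G [exp=E feat=G fix=G main=D]
ancestors(F) = {A,B,E,F}; D in? no
ancestors(D) = {A,B,C,D}; A in? yes
ancestors(C) = {A,B,C}; B in? yes
ancestors(B) = {A,B}; C in? no
ancestors(E) = {A,B,E}; G in? no

Answer: no yes yes no no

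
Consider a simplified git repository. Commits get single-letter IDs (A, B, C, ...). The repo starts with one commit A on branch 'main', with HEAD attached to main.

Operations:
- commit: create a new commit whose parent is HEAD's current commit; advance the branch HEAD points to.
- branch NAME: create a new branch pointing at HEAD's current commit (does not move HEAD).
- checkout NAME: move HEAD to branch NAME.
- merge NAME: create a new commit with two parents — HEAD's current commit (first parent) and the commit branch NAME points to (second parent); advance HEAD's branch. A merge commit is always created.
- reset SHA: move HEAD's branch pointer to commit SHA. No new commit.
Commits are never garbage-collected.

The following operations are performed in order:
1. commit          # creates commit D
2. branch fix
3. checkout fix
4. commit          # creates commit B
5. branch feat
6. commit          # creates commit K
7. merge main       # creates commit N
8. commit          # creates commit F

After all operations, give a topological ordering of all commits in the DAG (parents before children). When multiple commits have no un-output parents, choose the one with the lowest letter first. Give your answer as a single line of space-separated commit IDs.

After op 1 (commit): HEAD=main@D [main=D]
After op 2 (branch): HEAD=main@D [fix=D main=D]
After op 3 (checkout): HEAD=fix@D [fix=D main=D]
After op 4 (commit): HEAD=fix@B [fix=B main=D]
After op 5 (branch): HEAD=fix@B [feat=B fix=B main=D]
After op 6 (commit): HEAD=fix@K [feat=B fix=K main=D]
After op 7 (merge): HEAD=fix@N [feat=B fix=N main=D]
After op 8 (commit): HEAD=fix@F [feat=B fix=F main=D]
commit A: parents=[]
commit B: parents=['D']
commit D: parents=['A']
commit F: parents=['N']
commit K: parents=['B']
commit N: parents=['K', 'D']

Answer: A D B K N F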